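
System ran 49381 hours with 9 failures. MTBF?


Formula: MTBF = Total operating time / Number of failures
MTBF = 49381 / 9
MTBF = 5486.78 hours

5486.78 hours


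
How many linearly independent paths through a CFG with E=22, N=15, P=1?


Formula: V(G) = E - N + 2P
V(G) = 22 - 15 + 2*1
V(G) = 7 + 2
V(G) = 9

9


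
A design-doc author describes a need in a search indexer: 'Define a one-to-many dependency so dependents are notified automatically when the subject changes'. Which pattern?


This matches the Observer pattern

Observer


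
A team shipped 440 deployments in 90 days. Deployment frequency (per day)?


Formula: deployments per day = releases / days
= 440 / 90
= 4.889 deploys/day
(equivalently, 34.22 deploys/week)

4.889 deploys/day


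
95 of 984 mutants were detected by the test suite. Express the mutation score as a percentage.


Mutation score = killed / total * 100
Mutation score = 95 / 984 * 100
Mutation score = 9.65%

9.65%


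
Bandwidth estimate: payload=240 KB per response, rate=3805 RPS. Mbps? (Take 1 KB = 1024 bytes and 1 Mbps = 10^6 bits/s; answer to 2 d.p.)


Formula: Mbps = payload_bytes * RPS * 8 / 1e6
Payload per request = 240 KB = 240 * 1024 = 245760 bytes
Total bytes/sec = 245760 * 3805 = 935116800
Total bits/sec = 935116800 * 8 = 7480934400
Mbps = 7480934400 / 1e6 = 7480.93

7480.93 Mbps


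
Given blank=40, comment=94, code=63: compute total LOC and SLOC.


Total LOC = blank + comment + code
Total LOC = 40 + 94 + 63 = 197
SLOC (source only) = code = 63

Total LOC: 197, SLOC: 63


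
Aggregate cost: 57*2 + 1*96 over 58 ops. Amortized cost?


Formula: Amortized cost = Total cost / Operations
Total cost = (57 * 2) + (1 * 96)
Total cost = 114 + 96 = 210
Amortized = 210 / 58 = 3.6207

3.6207


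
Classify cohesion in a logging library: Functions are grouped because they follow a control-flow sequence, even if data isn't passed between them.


Reasoning: Grouped by order of execution within a routine, not by data flow
Type: Procedural cohesion

Procedural cohesion


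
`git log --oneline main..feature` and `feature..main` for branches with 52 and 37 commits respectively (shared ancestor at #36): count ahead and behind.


Common ancestor: commit #36
feature commits after divergence: 52 - 36 = 16
main commits after divergence: 37 - 36 = 1
feature is 16 commits ahead of main
main is 1 commits ahead of feature

feature ahead: 16, main ahead: 1


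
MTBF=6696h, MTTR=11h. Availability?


Availability = MTBF / (MTBF + MTTR)
Availability = 6696 / (6696 + 11)
Availability = 6696 / 6707
Availability = 99.836%

99.836%


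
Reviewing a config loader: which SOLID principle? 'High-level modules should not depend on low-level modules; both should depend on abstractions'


This describes the Dependency Inversion Principle (DIP)

Dependency Inversion Principle (DIP)


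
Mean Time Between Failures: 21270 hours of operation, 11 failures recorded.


Formula: MTBF = Total operating time / Number of failures
MTBF = 21270 / 11
MTBF = 1933.64 hours

1933.64 hours


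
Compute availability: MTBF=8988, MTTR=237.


Availability = MTBF / (MTBF + MTTR)
Availability = 8988 / (8988 + 237)
Availability = 8988 / 9225
Availability = 97.4309%

97.4309%


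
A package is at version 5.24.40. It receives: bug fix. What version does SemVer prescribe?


Current: 5.24.40
Change category: 'bug fix' → patch bump
SemVer rule: patch bump → increment PATCH (MAJOR and MINOR unchanged)
New: 5.24.41

5.24.41


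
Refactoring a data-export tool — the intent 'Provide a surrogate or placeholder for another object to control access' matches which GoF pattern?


This matches the Proxy pattern

Proxy


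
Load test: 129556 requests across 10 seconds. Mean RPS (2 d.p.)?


Formula: throughput = requests / seconds
throughput = 129556 / 10
throughput = 12955.6 requests/second

12955.6 requests/second


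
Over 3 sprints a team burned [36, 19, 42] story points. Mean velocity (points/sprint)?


Formula: Avg velocity = Total points / Number of sprints
Points: [36, 19, 42]
Sum = 36 + 19 + 42 = 97
Avg velocity = 97 / 3 = 32.33 points/sprint

32.33 points/sprint


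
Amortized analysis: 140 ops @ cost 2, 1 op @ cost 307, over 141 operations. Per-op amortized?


Formula: Amortized cost = Total cost / Operations
Total cost = (140 * 2) + (1 * 307)
Total cost = 280 + 307 = 587
Amortized = 587 / 141 = 4.1631

4.1631


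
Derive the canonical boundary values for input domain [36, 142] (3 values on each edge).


Range: [36, 142]
Boundaries: just below min, min, min+1, max-1, max, just above max
Values: [35, 36, 37, 141, 142, 143]

[35, 36, 37, 141, 142, 143]


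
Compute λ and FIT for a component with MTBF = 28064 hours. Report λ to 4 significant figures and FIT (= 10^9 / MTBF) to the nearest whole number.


Formula: λ = 1 / MTBF; FIT = λ × 1e9 = 1e9 / MTBF
λ = 1 / 28064 ≈ 3.563e-05 failures/hour
FIT = 1e9 / 28064 ≈ 35633 failures per 1e9 hours (nearest whole number)

λ = 3.563e-05 /h, FIT = 35633


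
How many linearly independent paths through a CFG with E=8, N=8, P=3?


Formula: V(G) = E - N + 2P
V(G) = 8 - 8 + 2*3
V(G) = 0 + 6
V(G) = 6

6


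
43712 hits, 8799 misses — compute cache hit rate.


Formula: hit rate = hits / (hits + misses) * 100
hit rate = 43712 / (43712 + 8799) * 100
hit rate = 43712 / 52511 * 100
hit rate = 83.24%

83.24%


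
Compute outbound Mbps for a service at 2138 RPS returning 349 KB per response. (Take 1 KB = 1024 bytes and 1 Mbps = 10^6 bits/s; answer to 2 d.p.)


Formula: Mbps = payload_bytes * RPS * 8 / 1e6
Payload per request = 349 KB = 349 * 1024 = 357376 bytes
Total bytes/sec = 357376 * 2138 = 764069888
Total bits/sec = 764069888 * 8 = 6112559104
Mbps = 6112559104 / 1e6 = 6112.56

6112.56 Mbps


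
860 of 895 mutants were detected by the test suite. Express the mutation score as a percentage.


Mutation score = killed / total * 100
Mutation score = 860 / 895 * 100
Mutation score = 96.09%

96.09%


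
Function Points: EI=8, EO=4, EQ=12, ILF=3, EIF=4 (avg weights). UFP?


UFP = EI*4 + EO*5 + EQ*4 + ILF*10 + EIF*7
UFP = 8*4 + 4*5 + 12*4 + 3*10 + 4*7
UFP = 32 + 20 + 48 + 30 + 28
UFP = 158

158


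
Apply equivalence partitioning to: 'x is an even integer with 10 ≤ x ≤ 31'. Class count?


Constraint: even integers in [10, 31]
Class 1: x < 10 — out-of-range invalid
Class 2: x in [10,31] but odd — wrong type invalid
Class 3: x in [10,31] and even — valid
Class 4: x > 31 — out-of-range invalid
Total equivalence classes: 4

4 equivalence classes


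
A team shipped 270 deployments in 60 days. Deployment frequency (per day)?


Formula: deployments per day = releases / days
= 270 / 60
= 4.5 deploys/day
(equivalently, 31.5 deploys/week)

4.5 deploys/day


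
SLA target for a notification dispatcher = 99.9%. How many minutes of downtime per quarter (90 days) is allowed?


Formula: allowed downtime = period * (100 - SLA) / 100
Period (quarter (90 days)) = 129600 minutes
Unavailability fraction = (100 - 99.9) / 100
Allowed downtime = 129600 * (100 - 99.9) / 100
Allowed downtime = 129.6 minutes

129.6 minutes


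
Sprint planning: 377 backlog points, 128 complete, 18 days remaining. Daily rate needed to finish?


Formula: Required rate = Remaining points / Days left
Remaining = 377 - 128 = 249 points
Required rate = 249 / 18 = 13.83 points/day

13.83 points/day


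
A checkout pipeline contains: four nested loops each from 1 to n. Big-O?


Reasoning: four levels of nesting
Complexity: O(n^4)

O(n^4)


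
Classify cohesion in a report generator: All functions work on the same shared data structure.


Reasoning: Functions share data
Type: Communicational cohesion

Communicational cohesion


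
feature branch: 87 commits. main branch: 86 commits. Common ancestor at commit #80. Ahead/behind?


Common ancestor: commit #80
feature commits after divergence: 87 - 80 = 7
main commits after divergence: 86 - 80 = 6
feature is 7 commits ahead of main
main is 6 commits ahead of feature

feature ahead: 7, main ahead: 6


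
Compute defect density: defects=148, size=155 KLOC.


Defect density = defects / KLOC
Defect density = 148 / 155
Defect density = 0.955 defects/KLOC

0.955 defects/KLOC


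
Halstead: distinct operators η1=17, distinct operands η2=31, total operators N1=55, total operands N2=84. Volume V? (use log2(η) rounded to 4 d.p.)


Formula: V = N * log2(η), where N = N1 + N2 and η = η1 + η2
η = 17 + 31 = 48
N = 55 + 84 = 139
log2(48) ≈ 5.5850
V = 139 * 5.5850 = 776.32

776.32


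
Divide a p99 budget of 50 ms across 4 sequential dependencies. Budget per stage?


Formula: per_stage = total_budget / stages
per_stage = 50 / 4
per_stage = 12.5 ms

12.5 ms


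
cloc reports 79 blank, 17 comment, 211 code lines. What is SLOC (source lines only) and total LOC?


Total LOC = blank + comment + code
Total LOC = 79 + 17 + 211 = 307
SLOC (source only) = code = 211

Total LOC: 307, SLOC: 211


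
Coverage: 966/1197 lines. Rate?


Coverage = covered / total * 100
Coverage = 966 / 1197 * 100
Coverage = 80.7%

80.7%


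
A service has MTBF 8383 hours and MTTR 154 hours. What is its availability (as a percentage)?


Availability = MTBF / (MTBF + MTTR)
Availability = 8383 / (8383 + 154)
Availability = 8383 / 8537
Availability = 98.1961%

98.1961%


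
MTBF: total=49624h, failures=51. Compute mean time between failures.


Formula: MTBF = Total operating time / Number of failures
MTBF = 49624 / 51
MTBF = 973.02 hours

973.02 hours


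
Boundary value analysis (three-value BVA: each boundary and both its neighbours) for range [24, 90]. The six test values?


Range: [24, 90]
Boundaries: just below min, min, min+1, max-1, max, just above max
Values: [23, 24, 25, 89, 90, 91]

[23, 24, 25, 89, 90, 91]


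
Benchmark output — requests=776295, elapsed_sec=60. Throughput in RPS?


Formula: throughput = requests / seconds
throughput = 776295 / 60
throughput = 12938.25 requests/second

12938.25 requests/second


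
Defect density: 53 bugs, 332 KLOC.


Defect density = defects / KLOC
Defect density = 53 / 332
Defect density = 0.16 defects/KLOC

0.16 defects/KLOC


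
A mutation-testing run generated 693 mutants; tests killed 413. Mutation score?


Mutation score = killed / total * 100
Mutation score = 413 / 693 * 100
Mutation score = 59.6%

59.6%


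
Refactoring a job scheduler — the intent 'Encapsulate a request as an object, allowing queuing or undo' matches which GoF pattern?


This matches the Command pattern

Command


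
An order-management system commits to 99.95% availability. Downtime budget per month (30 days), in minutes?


Formula: allowed downtime = period * (100 - SLA) / 100
Period (month (30 days)) = 43200 minutes
Unavailability fraction = (100 - 99.95) / 100
Allowed downtime = 43200 * (100 - 99.95) / 100
Allowed downtime = 21.6 minutes

21.6 minutes


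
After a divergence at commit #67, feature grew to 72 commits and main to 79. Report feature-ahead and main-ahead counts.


Common ancestor: commit #67
feature commits after divergence: 72 - 67 = 5
main commits after divergence: 79 - 67 = 12
feature is 5 commits ahead of main
main is 12 commits ahead of feature

feature ahead: 5, main ahead: 12


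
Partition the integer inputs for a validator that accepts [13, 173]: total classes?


Valid range: [13, 173]
Class 1: x < 13 — invalid
Class 2: 13 ≤ x ≤ 173 — valid
Class 3: x > 173 — invalid
Total equivalence classes: 3

3 equivalence classes


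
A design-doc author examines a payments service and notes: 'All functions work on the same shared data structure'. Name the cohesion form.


Reasoning: Functions share data
Type: Communicational cohesion

Communicational cohesion


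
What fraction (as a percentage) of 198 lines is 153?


Coverage = covered / total * 100
Coverage = 153 / 198 * 100
Coverage = 77.27%

77.27%


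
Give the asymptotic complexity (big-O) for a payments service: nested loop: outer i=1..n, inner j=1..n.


Reasoning: n iterations times n iterations
Complexity: O(n^2)

O(n^2)


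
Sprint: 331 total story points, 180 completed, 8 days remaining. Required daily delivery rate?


Formula: Required rate = Remaining points / Days left
Remaining = 331 - 180 = 151 points
Required rate = 151 / 8 = 18.88 points/day

18.88 points/day


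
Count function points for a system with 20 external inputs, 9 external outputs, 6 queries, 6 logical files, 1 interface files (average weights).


UFP = EI*4 + EO*5 + EQ*4 + ILF*10 + EIF*7
UFP = 20*4 + 9*5 + 6*4 + 6*10 + 1*7
UFP = 80 + 45 + 24 + 60 + 7
UFP = 216

216


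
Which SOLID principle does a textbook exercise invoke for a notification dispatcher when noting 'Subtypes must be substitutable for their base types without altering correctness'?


This describes the Liskov Substitution Principle (LSP)

Liskov Substitution Principle (LSP)


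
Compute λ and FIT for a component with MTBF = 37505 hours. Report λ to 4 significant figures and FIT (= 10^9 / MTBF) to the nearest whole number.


Formula: λ = 1 / MTBF; FIT = λ × 1e9 = 1e9 / MTBF
λ = 1 / 37505 ≈ 2.666e-05 failures/hour
FIT = 1e9 / 37505 ≈ 26663 failures per 1e9 hours (nearest whole number)

λ = 2.666e-05 /h, FIT = 26663


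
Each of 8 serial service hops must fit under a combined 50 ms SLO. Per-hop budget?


Formula: per_stage = total_budget / stages
per_stage = 50 / 8
per_stage = 6.25 ms

6.25 ms


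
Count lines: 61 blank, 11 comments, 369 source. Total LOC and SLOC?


Total LOC = blank + comment + code
Total LOC = 61 + 11 + 369 = 441
SLOC (source only) = code = 369

Total LOC: 441, SLOC: 369


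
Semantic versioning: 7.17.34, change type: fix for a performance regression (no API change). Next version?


Current: 7.17.34
Change category: 'fix for a performance regression (no API change)' → patch bump
SemVer rule: patch bump → increment PATCH (MAJOR and MINOR unchanged)
New: 7.17.35

7.17.35


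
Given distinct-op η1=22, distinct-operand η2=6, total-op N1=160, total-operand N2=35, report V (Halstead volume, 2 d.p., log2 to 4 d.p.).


Formula: V = N * log2(η), where N = N1 + N2 and η = η1 + η2
η = 22 + 6 = 28
N = 160 + 35 = 195
log2(28) ≈ 4.8074
V = 195 * 4.8074 = 937.44

937.44


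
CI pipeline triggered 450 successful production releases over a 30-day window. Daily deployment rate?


Formula: deployments per day = releases / days
= 450 / 30
= 15.0 deploys/day
(equivalently, 105.0 deploys/week)

15.0 deploys/day


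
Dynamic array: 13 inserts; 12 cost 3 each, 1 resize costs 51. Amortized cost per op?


Formula: Amortized cost = Total cost / Operations
Total cost = (12 * 3) + (1 * 51)
Total cost = 36 + 51 = 87
Amortized = 87 / 13 = 6.6923

6.6923


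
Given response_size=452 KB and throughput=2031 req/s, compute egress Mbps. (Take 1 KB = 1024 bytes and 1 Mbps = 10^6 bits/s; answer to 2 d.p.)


Formula: Mbps = payload_bytes * RPS * 8 / 1e6
Payload per request = 452 KB = 452 * 1024 = 462848 bytes
Total bytes/sec = 462848 * 2031 = 940044288
Total bits/sec = 940044288 * 8 = 7520354304
Mbps = 7520354304 / 1e6 = 7520.35

7520.35 Mbps


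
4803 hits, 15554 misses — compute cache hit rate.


Formula: hit rate = hits / (hits + misses) * 100
hit rate = 4803 / (4803 + 15554) * 100
hit rate = 4803 / 20357 * 100
hit rate = 23.59%

23.59%


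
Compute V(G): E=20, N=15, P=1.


Formula: V(G) = E - N + 2P
V(G) = 20 - 15 + 2*1
V(G) = 5 + 2
V(G) = 7

7


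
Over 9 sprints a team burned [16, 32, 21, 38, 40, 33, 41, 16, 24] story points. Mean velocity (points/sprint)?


Formula: Avg velocity = Total points / Number of sprints
Points: [16, 32, 21, 38, 40, 33, 41, 16, 24]
Sum = 16 + 32 + 21 + 38 + 40 + 33 + 41 + 16 + 24 = 261
Avg velocity = 261 / 9 = 29.0 points/sprint

29.0 points/sprint


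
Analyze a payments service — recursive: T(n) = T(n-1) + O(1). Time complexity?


Reasoning: linear recursion with constant work per frame
Complexity: O(n)

O(n)


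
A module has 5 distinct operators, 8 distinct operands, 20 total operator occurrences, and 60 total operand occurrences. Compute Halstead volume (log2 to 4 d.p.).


Formula: V = N * log2(η), where N = N1 + N2 and η = η1 + η2
η = 5 + 8 = 13
N = 20 + 60 = 80
log2(13) ≈ 3.7004
V = 80 * 3.7004 = 296.03

296.03


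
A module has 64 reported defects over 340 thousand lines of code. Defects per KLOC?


Defect density = defects / KLOC
Defect density = 64 / 340
Defect density = 0.188 defects/KLOC

0.188 defects/KLOC


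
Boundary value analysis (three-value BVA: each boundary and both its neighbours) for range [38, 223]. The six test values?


Range: [38, 223]
Boundaries: just below min, min, min+1, max-1, max, just above max
Values: [37, 38, 39, 222, 223, 224]

[37, 38, 39, 222, 223, 224]


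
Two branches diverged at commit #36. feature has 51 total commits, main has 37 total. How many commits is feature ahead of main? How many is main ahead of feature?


Common ancestor: commit #36
feature commits after divergence: 51 - 36 = 15
main commits after divergence: 37 - 36 = 1
feature is 15 commits ahead of main
main is 1 commits ahead of feature

feature ahead: 15, main ahead: 1


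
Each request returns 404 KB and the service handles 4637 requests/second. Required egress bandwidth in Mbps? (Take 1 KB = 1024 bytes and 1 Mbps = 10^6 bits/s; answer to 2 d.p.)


Formula: Mbps = payload_bytes * RPS * 8 / 1e6
Payload per request = 404 KB = 404 * 1024 = 413696 bytes
Total bytes/sec = 413696 * 4637 = 1918308352
Total bits/sec = 1918308352 * 8 = 15346466816
Mbps = 15346466816 / 1e6 = 15346.47

15346.47 Mbps


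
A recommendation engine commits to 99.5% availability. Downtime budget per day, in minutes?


Formula: allowed downtime = period * (100 - SLA) / 100
Period (day) = 1440 minutes
Unavailability fraction = (100 - 99.5) / 100
Allowed downtime = 1440 * (100 - 99.5) / 100
Allowed downtime = 7.2 minutes

7.2 minutes


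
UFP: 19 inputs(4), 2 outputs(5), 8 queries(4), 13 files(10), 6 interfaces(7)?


UFP = EI*4 + EO*5 + EQ*4 + ILF*10 + EIF*7
UFP = 19*4 + 2*5 + 8*4 + 13*10 + 6*7
UFP = 76 + 10 + 32 + 130 + 42
UFP = 290

290


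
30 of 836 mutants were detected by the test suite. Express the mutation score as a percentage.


Mutation score = killed / total * 100
Mutation score = 30 / 836 * 100
Mutation score = 3.59%

3.59%


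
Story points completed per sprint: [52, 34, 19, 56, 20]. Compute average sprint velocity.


Formula: Avg velocity = Total points / Number of sprints
Points: [52, 34, 19, 56, 20]
Sum = 52 + 34 + 19 + 56 + 20 = 181
Avg velocity = 181 / 5 = 36.2 points/sprint

36.2 points/sprint


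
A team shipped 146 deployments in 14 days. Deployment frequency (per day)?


Formula: deployments per day = releases / days
= 146 / 14
= 10.429 deploys/day
(equivalently, 73.0 deploys/week)

10.429 deploys/day


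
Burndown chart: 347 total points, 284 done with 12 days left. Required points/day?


Formula: Required rate = Remaining points / Days left
Remaining = 347 - 284 = 63 points
Required rate = 63 / 12 = 5.25 points/day

5.25 points/day


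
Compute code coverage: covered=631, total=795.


Coverage = covered / total * 100
Coverage = 631 / 795 * 100
Coverage = 79.37%

79.37%


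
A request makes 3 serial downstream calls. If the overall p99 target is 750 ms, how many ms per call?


Formula: per_stage = total_budget / stages
per_stage = 750 / 3
per_stage = 250.0 ms

250.0 ms


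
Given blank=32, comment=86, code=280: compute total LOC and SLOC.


Total LOC = blank + comment + code
Total LOC = 32 + 86 + 280 = 398
SLOC (source only) = code = 280

Total LOC: 398, SLOC: 280


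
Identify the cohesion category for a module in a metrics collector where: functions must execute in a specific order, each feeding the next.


Reasoning: Output of one is input to next
Type: Sequential cohesion

Sequential cohesion


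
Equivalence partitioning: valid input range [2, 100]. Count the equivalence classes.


Valid range: [2, 100]
Class 1: x < 2 — invalid
Class 2: 2 ≤ x ≤ 100 — valid
Class 3: x > 100 — invalid
Total equivalence classes: 3

3 equivalence classes


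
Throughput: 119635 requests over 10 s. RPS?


Formula: throughput = requests / seconds
throughput = 119635 / 10
throughput = 11963.5 requests/second

11963.5 requests/second


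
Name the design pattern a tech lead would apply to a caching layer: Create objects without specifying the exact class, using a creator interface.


This matches the Factory Method pattern

Factory Method


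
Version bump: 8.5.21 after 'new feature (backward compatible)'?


Current: 8.5.21
Change category: 'new feature (backward compatible)' → minor bump
SemVer rule: minor bump → increment MINOR, reset PATCH to 0 (MAJOR unchanged)
New: 8.6.0

8.6.0


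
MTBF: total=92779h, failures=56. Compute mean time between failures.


Formula: MTBF = Total operating time / Number of failures
MTBF = 92779 / 56
MTBF = 1656.77 hours

1656.77 hours


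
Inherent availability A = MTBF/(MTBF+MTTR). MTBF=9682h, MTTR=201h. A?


Availability = MTBF / (MTBF + MTTR)
Availability = 9682 / (9682 + 201)
Availability = 9682 / 9883
Availability = 97.9662%

97.9662%


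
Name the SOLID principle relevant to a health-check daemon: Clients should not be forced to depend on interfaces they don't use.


This describes the Interface Segregation Principle (ISP)

Interface Segregation Principle (ISP)


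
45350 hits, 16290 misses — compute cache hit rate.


Formula: hit rate = hits / (hits + misses) * 100
hit rate = 45350 / (45350 + 16290) * 100
hit rate = 45350 / 61640 * 100
hit rate = 73.57%

73.57%


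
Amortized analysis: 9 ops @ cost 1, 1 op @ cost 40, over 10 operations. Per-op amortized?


Formula: Amortized cost = Total cost / Operations
Total cost = (9 * 1) + (1 * 40)
Total cost = 9 + 40 = 49
Amortized = 49 / 10 = 4.9

4.9


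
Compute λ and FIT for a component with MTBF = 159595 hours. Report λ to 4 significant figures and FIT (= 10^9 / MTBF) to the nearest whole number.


Formula: λ = 1 / MTBF; FIT = λ × 1e9 = 1e9 / MTBF
λ = 1 / 159595 ≈ 6.266e-06 failures/hour
FIT = 1e9 / 159595 ≈ 6266 failures per 1e9 hours (nearest whole number)

λ = 6.266e-06 /h, FIT = 6266


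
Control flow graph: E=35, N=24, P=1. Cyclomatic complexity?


Formula: V(G) = E - N + 2P
V(G) = 35 - 24 + 2*1
V(G) = 11 + 2
V(G) = 13

13


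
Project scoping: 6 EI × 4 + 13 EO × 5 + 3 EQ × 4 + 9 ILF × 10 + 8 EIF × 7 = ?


UFP = EI*4 + EO*5 + EQ*4 + ILF*10 + EIF*7
UFP = 6*4 + 13*5 + 3*4 + 9*10 + 8*7
UFP = 24 + 65 + 12 + 90 + 56
UFP = 247

247


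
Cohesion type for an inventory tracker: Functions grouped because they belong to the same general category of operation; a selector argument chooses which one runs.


Reasoning: Grouped by category of activity, not by data or sequence
Type: Logical cohesion

Logical cohesion


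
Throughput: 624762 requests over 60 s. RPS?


Formula: throughput = requests / seconds
throughput = 624762 / 60
throughput = 10412.7 requests/second

10412.7 requests/second


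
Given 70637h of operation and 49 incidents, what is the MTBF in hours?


Formula: MTBF = Total operating time / Number of failures
MTBF = 70637 / 49
MTBF = 1441.57 hours

1441.57 hours


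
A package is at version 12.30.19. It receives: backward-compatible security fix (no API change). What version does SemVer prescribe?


Current: 12.30.19
Change category: 'backward-compatible security fix (no API change)' → patch bump
SemVer rule: patch bump → increment PATCH (MAJOR and MINOR unchanged)
New: 12.30.20

12.30.20


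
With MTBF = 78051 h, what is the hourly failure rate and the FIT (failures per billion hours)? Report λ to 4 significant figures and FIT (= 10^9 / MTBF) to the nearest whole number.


Formula: λ = 1 / MTBF; FIT = λ × 1e9 = 1e9 / MTBF
λ = 1 / 78051 ≈ 1.281e-05 failures/hour
FIT = 1e9 / 78051 ≈ 12812 failures per 1e9 hours (nearest whole number)

λ = 1.281e-05 /h, FIT = 12812


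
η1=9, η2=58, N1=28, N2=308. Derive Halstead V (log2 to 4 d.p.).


Formula: V = N * log2(η), where N = N1 + N2 and η = η1 + η2
η = 9 + 58 = 67
N = 28 + 308 = 336
log2(67) ≈ 6.0661
V = 336 * 6.0661 = 2038.21

2038.21


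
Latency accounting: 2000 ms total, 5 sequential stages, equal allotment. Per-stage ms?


Formula: per_stage = total_budget / stages
per_stage = 2000 / 5
per_stage = 400.0 ms

400.0 ms


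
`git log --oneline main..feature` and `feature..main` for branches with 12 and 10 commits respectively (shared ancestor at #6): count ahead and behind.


Common ancestor: commit #6
feature commits after divergence: 12 - 6 = 6
main commits after divergence: 10 - 6 = 4
feature is 6 commits ahead of main
main is 4 commits ahead of feature

feature ahead: 6, main ahead: 4


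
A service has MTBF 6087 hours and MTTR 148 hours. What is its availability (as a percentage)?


Availability = MTBF / (MTBF + MTTR)
Availability = 6087 / (6087 + 148)
Availability = 6087 / 6235
Availability = 97.6263%

97.6263%


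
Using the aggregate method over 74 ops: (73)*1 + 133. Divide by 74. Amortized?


Formula: Amortized cost = Total cost / Operations
Total cost = (73 * 1) + (1 * 133)
Total cost = 73 + 133 = 206
Amortized = 206 / 74 = 2.7838

2.7838


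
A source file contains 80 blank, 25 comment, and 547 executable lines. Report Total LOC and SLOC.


Total LOC = blank + comment + code
Total LOC = 80 + 25 + 547 = 652
SLOC (source only) = code = 547

Total LOC: 652, SLOC: 547


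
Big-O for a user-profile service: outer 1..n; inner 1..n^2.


Reasoning: n times n^2
Complexity: O(n^3)

O(n^3)


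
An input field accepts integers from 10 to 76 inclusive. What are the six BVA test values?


Range: [10, 76]
Boundaries: just below min, min, min+1, max-1, max, just above max
Values: [9, 10, 11, 75, 76, 77]

[9, 10, 11, 75, 76, 77]


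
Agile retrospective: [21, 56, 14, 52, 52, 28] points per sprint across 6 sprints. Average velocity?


Formula: Avg velocity = Total points / Number of sprints
Points: [21, 56, 14, 52, 52, 28]
Sum = 21 + 56 + 14 + 52 + 52 + 28 = 223
Avg velocity = 223 / 6 = 37.17 points/sprint

37.17 points/sprint


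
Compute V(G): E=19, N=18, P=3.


Formula: V(G) = E - N + 2P
V(G) = 19 - 18 + 2*3
V(G) = 1 + 6
V(G) = 7

7


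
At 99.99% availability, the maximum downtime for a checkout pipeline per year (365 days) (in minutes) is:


Formula: allowed downtime = period * (100 - SLA) / 100
Period (year (365 days)) = 525600 minutes
Unavailability fraction = (100 - 99.99) / 100
Allowed downtime = 525600 * (100 - 99.99) / 100
Allowed downtime = 52.56 minutes

52.56 minutes


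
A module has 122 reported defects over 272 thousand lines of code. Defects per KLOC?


Defect density = defects / KLOC
Defect density = 122 / 272
Defect density = 0.449 defects/KLOC

0.449 defects/KLOC


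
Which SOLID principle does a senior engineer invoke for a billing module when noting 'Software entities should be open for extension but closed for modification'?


This describes the Open/Closed Principle (OCP)

Open/Closed Principle (OCP)


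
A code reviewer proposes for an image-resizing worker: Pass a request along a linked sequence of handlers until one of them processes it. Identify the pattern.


This matches the Chain of Responsibility pattern

Chain of Responsibility


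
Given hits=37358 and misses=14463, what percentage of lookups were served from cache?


Formula: hit rate = hits / (hits + misses) * 100
hit rate = 37358 / (37358 + 14463) * 100
hit rate = 37358 / 51821 * 100
hit rate = 72.09%

72.09%


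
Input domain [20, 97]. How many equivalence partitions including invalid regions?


Valid range: [20, 97]
Class 1: x < 20 — invalid
Class 2: 20 ≤ x ≤ 97 — valid
Class 3: x > 97 — invalid
Total equivalence classes: 3

3 equivalence classes


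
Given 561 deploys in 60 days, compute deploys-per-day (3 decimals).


Formula: deployments per day = releases / days
= 561 / 60
= 9.35 deploys/day
(equivalently, 65.45 deploys/week)

9.35 deploys/day


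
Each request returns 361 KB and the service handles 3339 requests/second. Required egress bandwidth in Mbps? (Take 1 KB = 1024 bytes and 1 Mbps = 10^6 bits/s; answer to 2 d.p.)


Formula: Mbps = payload_bytes * RPS * 8 / 1e6
Payload per request = 361 KB = 361 * 1024 = 369664 bytes
Total bytes/sec = 369664 * 3339 = 1234308096
Total bits/sec = 1234308096 * 8 = 9874464768
Mbps = 9874464768 / 1e6 = 9874.46

9874.46 Mbps


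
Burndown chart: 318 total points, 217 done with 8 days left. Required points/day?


Formula: Required rate = Remaining points / Days left
Remaining = 318 - 217 = 101 points
Required rate = 101 / 8 = 12.63 points/day

12.63 points/day


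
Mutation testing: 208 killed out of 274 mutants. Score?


Mutation score = killed / total * 100
Mutation score = 208 / 274 * 100
Mutation score = 75.91%

75.91%


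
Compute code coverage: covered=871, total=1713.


Coverage = covered / total * 100
Coverage = 871 / 1713 * 100
Coverage = 50.85%

50.85%


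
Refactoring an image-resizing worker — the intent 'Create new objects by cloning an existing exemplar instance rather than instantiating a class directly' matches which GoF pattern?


This matches the Prototype pattern

Prototype


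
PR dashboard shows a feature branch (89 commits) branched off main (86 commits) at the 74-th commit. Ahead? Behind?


Common ancestor: commit #74
feature commits after divergence: 89 - 74 = 15
main commits after divergence: 86 - 74 = 12
feature is 15 commits ahead of main
main is 12 commits ahead of feature

feature ahead: 15, main ahead: 12


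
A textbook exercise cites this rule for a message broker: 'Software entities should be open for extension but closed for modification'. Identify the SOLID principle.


This describes the Open/Closed Principle (OCP)

Open/Closed Principle (OCP)


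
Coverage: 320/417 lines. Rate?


Coverage = covered / total * 100
Coverage = 320 / 417 * 100
Coverage = 76.74%

76.74%


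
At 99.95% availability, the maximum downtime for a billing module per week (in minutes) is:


Formula: allowed downtime = period * (100 - SLA) / 100
Period (week) = 10080 minutes
Unavailability fraction = (100 - 99.95) / 100
Allowed downtime = 10080 * (100 - 99.95) / 100
Allowed downtime = 5.04 minutes

5.04 minutes


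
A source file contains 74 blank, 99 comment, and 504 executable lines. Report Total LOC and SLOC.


Total LOC = blank + comment + code
Total LOC = 74 + 99 + 504 = 677
SLOC (source only) = code = 504

Total LOC: 677, SLOC: 504


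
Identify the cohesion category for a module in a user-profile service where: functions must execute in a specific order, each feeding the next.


Reasoning: Output of one is input to next
Type: Sequential cohesion

Sequential cohesion


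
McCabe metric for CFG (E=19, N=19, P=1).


Formula: V(G) = E - N + 2P
V(G) = 19 - 19 + 2*1
V(G) = 0 + 2
V(G) = 2

2


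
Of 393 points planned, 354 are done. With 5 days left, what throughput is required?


Formula: Required rate = Remaining points / Days left
Remaining = 393 - 354 = 39 points
Required rate = 39 / 5 = 7.8 points/day

7.8 points/day


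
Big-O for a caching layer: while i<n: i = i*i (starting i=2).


Reasoning: squaring drives double-exponential growth; iterations ~ log log n
Complexity: O(log log n)

O(log log n)


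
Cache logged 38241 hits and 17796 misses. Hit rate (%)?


Formula: hit rate = hits / (hits + misses) * 100
hit rate = 38241 / (38241 + 17796) * 100
hit rate = 38241 / 56037 * 100
hit rate = 68.24%

68.24%


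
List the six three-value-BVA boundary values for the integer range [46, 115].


Range: [46, 115]
Boundaries: just below min, min, min+1, max-1, max, just above max
Values: [45, 46, 47, 114, 115, 116]

[45, 46, 47, 114, 115, 116]


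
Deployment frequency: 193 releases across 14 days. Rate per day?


Formula: deployments per day = releases / days
= 193 / 14
= 13.786 deploys/day
(equivalently, 96.5 deploys/week)

13.786 deploys/day


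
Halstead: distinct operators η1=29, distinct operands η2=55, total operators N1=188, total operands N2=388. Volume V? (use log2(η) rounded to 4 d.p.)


Formula: V = N * log2(η), where N = N1 + N2 and η = η1 + η2
η = 29 + 55 = 84
N = 188 + 388 = 576
log2(84) ≈ 6.3923
V = 576 * 6.3923 = 3681.96

3681.96


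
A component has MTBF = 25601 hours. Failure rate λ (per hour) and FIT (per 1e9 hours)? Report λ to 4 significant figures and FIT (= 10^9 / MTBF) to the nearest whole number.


Formula: λ = 1 / MTBF; FIT = λ × 1e9 = 1e9 / MTBF
λ = 1 / 25601 ≈ 3.906e-05 failures/hour
FIT = 1e9 / 25601 ≈ 39061 failures per 1e9 hours (nearest whole number)

λ = 3.906e-05 /h, FIT = 39061


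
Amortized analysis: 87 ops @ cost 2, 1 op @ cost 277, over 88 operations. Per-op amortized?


Formula: Amortized cost = Total cost / Operations
Total cost = (87 * 2) + (1 * 277)
Total cost = 174 + 277 = 451
Amortized = 451 / 88 = 5.125

5.125


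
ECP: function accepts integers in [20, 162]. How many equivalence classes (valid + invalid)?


Valid range: [20, 162]
Class 1: x < 20 — invalid
Class 2: 20 ≤ x ≤ 162 — valid
Class 3: x > 162 — invalid
Total equivalence classes: 3

3 equivalence classes


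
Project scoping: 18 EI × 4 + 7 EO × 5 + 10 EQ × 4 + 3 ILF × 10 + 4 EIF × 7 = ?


UFP = EI*4 + EO*5 + EQ*4 + ILF*10 + EIF*7
UFP = 18*4 + 7*5 + 10*4 + 3*10 + 4*7
UFP = 72 + 35 + 40 + 30 + 28
UFP = 205

205


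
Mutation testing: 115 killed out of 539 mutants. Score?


Mutation score = killed / total * 100
Mutation score = 115 / 539 * 100
Mutation score = 21.34%

21.34%


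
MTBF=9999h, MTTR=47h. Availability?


Availability = MTBF / (MTBF + MTTR)
Availability = 9999 / (9999 + 47)
Availability = 9999 / 10046
Availability = 99.5322%

99.5322%


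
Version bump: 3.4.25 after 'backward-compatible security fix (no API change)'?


Current: 3.4.25
Change category: 'backward-compatible security fix (no API change)' → patch bump
SemVer rule: patch bump → increment PATCH (MAJOR and MINOR unchanged)
New: 3.4.26

3.4.26


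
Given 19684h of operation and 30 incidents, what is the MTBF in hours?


Formula: MTBF = Total operating time / Number of failures
MTBF = 19684 / 30
MTBF = 656.13 hours

656.13 hours


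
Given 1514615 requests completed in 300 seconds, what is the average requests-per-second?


Formula: throughput = requests / seconds
throughput = 1514615 / 300
throughput = 5048.72 requests/second

5048.72 requests/second


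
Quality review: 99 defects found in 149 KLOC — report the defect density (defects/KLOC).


Defect density = defects / KLOC
Defect density = 99 / 149
Defect density = 0.664 defects/KLOC

0.664 defects/KLOC


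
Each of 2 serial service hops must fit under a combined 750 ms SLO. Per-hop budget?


Formula: per_stage = total_budget / stages
per_stage = 750 / 2
per_stage = 375.0 ms

375.0 ms


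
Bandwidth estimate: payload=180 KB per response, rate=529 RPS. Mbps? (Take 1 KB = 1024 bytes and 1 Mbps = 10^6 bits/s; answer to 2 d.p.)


Formula: Mbps = payload_bytes * RPS * 8 / 1e6
Payload per request = 180 KB = 180 * 1024 = 184320 bytes
Total bytes/sec = 184320 * 529 = 97505280
Total bits/sec = 97505280 * 8 = 780042240
Mbps = 780042240 / 1e6 = 780.04

780.04 Mbps


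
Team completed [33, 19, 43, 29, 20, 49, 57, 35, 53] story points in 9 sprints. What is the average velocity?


Formula: Avg velocity = Total points / Number of sprints
Points: [33, 19, 43, 29, 20, 49, 57, 35, 53]
Sum = 33 + 19 + 43 + 29 + 20 + 49 + 57 + 35 + 53 = 338
Avg velocity = 338 / 9 = 37.56 points/sprint

37.56 points/sprint


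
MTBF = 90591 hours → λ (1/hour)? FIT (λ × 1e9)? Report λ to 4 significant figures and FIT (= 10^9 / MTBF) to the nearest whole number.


Formula: λ = 1 / MTBF; FIT = λ × 1e9 = 1e9 / MTBF
λ = 1 / 90591 ≈ 1.104e-05 failures/hour
FIT = 1e9 / 90591 ≈ 11039 failures per 1e9 hours (nearest whole number)

λ = 1.104e-05 /h, FIT = 11039


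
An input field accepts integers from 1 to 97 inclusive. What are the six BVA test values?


Range: [1, 97]
Boundaries: just below min, min, min+1, max-1, max, just above max
Values: [0, 1, 2, 96, 97, 98]

[0, 1, 2, 96, 97, 98]


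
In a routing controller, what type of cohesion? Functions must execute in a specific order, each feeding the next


Reasoning: Output of one is input to next
Type: Sequential cohesion

Sequential cohesion


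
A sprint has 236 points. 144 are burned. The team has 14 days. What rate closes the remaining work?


Formula: Required rate = Remaining points / Days left
Remaining = 236 - 144 = 92 points
Required rate = 92 / 14 = 6.57 points/day

6.57 points/day


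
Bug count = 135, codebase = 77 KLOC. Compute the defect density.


Defect density = defects / KLOC
Defect density = 135 / 77
Defect density = 1.753 defects/KLOC

1.753 defects/KLOC


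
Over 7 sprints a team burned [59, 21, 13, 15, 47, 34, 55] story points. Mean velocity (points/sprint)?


Formula: Avg velocity = Total points / Number of sprints
Points: [59, 21, 13, 15, 47, 34, 55]
Sum = 59 + 21 + 13 + 15 + 47 + 34 + 55 = 244
Avg velocity = 244 / 7 = 34.86 points/sprint

34.86 points/sprint


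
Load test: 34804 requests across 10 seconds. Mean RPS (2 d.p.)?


Formula: throughput = requests / seconds
throughput = 34804 / 10
throughput = 3480.4 requests/second

3480.4 requests/second


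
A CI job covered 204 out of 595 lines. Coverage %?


Coverage = covered / total * 100
Coverage = 204 / 595 * 100
Coverage = 34.29%

34.29%


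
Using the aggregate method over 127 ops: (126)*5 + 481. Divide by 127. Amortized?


Formula: Amortized cost = Total cost / Operations
Total cost = (126 * 5) + (1 * 481)
Total cost = 630 + 481 = 1111
Amortized = 1111 / 127 = 8.748

8.748


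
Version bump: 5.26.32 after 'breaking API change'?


Current: 5.26.32
Change category: 'breaking API change' → major bump
SemVer rule: major bump → increment MAJOR, reset MINOR and PATCH to 0
New: 6.0.0

6.0.0


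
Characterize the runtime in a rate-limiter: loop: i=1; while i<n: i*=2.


Reasoning: i doubles each step so iterations are log2(n)
Complexity: O(log n)

O(log n)


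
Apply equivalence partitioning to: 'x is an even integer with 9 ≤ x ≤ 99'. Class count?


Constraint: even integers in [9, 99]
Class 1: x < 9 — out-of-range invalid
Class 2: x in [9,99] but odd — wrong type invalid
Class 3: x in [9,99] and even — valid
Class 4: x > 99 — out-of-range invalid
Total equivalence classes: 4

4 equivalence classes


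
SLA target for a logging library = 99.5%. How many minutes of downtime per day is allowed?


Formula: allowed downtime = period * (100 - SLA) / 100
Period (day) = 1440 minutes
Unavailability fraction = (100 - 99.5) / 100
Allowed downtime = 1440 * (100 - 99.5) / 100
Allowed downtime = 7.2 minutes

7.2 minutes


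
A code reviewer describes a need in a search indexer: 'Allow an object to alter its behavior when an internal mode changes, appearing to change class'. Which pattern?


This matches the State pattern

State


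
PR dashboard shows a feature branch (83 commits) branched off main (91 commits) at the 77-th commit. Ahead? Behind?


Common ancestor: commit #77
feature commits after divergence: 83 - 77 = 6
main commits after divergence: 91 - 77 = 14
feature is 6 commits ahead of main
main is 14 commits ahead of feature

feature ahead: 6, main ahead: 14
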